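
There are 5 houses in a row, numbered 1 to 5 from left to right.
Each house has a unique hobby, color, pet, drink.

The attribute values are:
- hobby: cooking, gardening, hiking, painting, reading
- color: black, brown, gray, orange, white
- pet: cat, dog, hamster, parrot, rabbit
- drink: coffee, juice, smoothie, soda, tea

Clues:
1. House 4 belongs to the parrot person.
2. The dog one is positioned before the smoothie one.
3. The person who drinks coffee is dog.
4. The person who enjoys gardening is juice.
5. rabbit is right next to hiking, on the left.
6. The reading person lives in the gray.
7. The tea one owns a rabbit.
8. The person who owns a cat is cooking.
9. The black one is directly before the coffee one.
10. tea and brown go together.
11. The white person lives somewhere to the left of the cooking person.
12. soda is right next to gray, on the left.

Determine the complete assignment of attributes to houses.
Solution:

House | Hobby | Color | Pet | Drink
-----------------------------------
  1   | painting | brown | rabbit | tea
  2   | hiking | black | hamster | soda
  3   | reading | gray | dog | coffee
  4   | gardening | white | parrot | juice
  5   | cooking | orange | cat | smoothie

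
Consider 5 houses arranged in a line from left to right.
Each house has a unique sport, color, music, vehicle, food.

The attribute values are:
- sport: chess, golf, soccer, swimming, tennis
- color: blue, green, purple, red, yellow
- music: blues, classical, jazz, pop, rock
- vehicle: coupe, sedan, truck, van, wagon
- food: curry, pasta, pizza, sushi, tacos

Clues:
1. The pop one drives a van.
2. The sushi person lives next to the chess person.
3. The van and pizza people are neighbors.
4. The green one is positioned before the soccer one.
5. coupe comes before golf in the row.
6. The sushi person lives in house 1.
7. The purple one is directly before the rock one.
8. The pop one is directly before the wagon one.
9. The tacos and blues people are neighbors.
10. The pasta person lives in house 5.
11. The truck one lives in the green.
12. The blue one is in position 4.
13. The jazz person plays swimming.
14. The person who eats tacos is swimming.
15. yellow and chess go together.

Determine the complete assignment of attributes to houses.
Solution:

House | Sport | Color | Music | Vehicle | Food
----------------------------------------------
  1   | tennis | purple | pop | van | sushi
  2   | chess | yellow | rock | wagon | pizza
  3   | swimming | green | jazz | truck | tacos
  4   | soccer | blue | blues | coupe | curry
  5   | golf | red | classical | sedan | pasta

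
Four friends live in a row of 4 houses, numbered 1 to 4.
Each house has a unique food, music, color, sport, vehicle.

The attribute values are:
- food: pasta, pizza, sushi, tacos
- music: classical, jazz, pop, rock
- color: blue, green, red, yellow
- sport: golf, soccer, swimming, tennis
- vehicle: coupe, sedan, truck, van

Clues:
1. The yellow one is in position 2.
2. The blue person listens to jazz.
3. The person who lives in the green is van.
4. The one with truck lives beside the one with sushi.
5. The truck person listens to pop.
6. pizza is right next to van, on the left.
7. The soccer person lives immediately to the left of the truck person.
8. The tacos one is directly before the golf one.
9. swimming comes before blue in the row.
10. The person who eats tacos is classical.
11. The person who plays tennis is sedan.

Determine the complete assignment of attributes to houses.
Solution:

House | Food | Music | Color | Sport | Vehicle
----------------------------------------------
  1   | tacos | classical | red | soccer | coupe
  2   | pizza | pop | yellow | golf | truck
  3   | sushi | rock | green | swimming | van
  4   | pasta | jazz | blue | tennis | sedan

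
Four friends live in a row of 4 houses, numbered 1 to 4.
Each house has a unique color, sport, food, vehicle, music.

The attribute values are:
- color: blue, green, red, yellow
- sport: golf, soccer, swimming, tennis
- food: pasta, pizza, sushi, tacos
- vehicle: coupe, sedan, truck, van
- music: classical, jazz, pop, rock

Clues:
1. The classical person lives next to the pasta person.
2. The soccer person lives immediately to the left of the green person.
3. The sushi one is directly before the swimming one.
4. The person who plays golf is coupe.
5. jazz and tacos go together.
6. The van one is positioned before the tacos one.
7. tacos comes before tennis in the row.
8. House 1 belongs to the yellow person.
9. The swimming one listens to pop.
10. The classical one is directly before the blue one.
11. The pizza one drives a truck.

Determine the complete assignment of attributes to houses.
Solution:

House | Color | Sport | Food | Vehicle | Music
----------------------------------------------
  1   | yellow | golf | sushi | coupe | classical
  2   | blue | swimming | pasta | van | pop
  3   | red | soccer | tacos | sedan | jazz
  4   | green | tennis | pizza | truck | rock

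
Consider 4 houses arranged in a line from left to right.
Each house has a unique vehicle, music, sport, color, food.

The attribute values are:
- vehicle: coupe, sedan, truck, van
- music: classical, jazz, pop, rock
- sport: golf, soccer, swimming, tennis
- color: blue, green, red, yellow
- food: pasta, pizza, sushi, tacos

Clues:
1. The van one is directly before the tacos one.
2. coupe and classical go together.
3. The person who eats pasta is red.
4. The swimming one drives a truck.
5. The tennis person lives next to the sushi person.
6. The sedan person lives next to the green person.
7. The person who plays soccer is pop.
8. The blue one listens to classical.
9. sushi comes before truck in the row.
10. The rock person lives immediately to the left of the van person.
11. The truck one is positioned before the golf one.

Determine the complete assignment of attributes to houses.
Solution:

House | Vehicle | Music | Sport | Color | Food
----------------------------------------------
  1   | sedan | rock | tennis | red | pasta
  2   | van | pop | soccer | green | sushi
  3   | truck | jazz | swimming | yellow | tacos
  4   | coupe | classical | golf | blue | pizza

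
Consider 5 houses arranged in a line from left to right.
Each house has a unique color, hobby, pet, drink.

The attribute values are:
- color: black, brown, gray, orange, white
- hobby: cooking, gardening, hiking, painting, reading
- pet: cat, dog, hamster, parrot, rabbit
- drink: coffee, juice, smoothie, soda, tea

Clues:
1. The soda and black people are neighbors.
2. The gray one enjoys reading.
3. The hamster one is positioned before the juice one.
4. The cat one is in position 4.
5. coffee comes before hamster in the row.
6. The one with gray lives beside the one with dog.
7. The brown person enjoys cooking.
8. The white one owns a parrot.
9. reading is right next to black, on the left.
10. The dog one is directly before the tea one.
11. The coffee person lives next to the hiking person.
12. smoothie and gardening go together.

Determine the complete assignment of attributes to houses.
Solution:

House | Color | Hobby | Pet | Drink
-----------------------------------
  1   | gray | reading | rabbit | soda
  2   | black | painting | dog | coffee
  3   | orange | hiking | hamster | tea
  4   | brown | cooking | cat | juice
  5   | white | gardening | parrot | smoothie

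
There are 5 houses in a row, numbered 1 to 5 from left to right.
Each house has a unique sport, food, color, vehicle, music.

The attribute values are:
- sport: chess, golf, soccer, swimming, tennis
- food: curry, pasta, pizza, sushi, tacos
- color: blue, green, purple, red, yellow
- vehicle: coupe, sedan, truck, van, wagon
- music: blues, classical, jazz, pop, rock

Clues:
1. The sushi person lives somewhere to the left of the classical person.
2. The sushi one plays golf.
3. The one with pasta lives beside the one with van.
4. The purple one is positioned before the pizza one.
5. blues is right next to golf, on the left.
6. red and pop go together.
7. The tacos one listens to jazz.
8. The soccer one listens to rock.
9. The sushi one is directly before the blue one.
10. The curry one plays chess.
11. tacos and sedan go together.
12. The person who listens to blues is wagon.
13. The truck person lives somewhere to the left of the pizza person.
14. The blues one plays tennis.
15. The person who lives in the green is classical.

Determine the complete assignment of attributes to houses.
Solution:

House | Sport | Food | Color | Vehicle | Music
----------------------------------------------
  1   | tennis | pasta | purple | wagon | blues
  2   | golf | sushi | red | van | pop
  3   | swimming | tacos | blue | sedan | jazz
  4   | chess | curry | green | truck | classical
  5   | soccer | pizza | yellow | coupe | rock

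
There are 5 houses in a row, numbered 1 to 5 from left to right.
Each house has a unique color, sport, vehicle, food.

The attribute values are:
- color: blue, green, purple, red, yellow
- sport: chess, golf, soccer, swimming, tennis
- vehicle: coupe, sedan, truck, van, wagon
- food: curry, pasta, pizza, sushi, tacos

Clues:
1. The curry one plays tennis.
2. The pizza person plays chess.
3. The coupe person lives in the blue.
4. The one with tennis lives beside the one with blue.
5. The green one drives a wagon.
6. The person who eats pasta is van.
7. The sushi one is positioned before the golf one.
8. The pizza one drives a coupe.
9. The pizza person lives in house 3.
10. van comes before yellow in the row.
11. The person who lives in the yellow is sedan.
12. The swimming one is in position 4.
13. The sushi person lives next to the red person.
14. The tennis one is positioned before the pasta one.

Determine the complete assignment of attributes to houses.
Solution:

House | Color | Sport | Vehicle | Food
--------------------------------------
  1   | green | soccer | wagon | sushi
  2   | red | tennis | truck | curry
  3   | blue | chess | coupe | pizza
  4   | purple | swimming | van | pasta
  5   | yellow | golf | sedan | tacos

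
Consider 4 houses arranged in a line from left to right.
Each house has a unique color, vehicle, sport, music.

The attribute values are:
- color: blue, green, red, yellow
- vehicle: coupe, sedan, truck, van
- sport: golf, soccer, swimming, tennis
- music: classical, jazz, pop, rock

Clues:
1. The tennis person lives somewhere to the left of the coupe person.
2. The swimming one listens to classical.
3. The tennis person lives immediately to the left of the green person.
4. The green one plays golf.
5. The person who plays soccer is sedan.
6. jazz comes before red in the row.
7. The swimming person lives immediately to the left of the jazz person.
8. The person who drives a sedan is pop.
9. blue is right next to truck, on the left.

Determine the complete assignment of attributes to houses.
Solution:

House | Color | Vehicle | Sport | Music
---------------------------------------
  1   | blue | van | swimming | classical
  2   | yellow | truck | tennis | jazz
  3   | green | coupe | golf | rock
  4   | red | sedan | soccer | pop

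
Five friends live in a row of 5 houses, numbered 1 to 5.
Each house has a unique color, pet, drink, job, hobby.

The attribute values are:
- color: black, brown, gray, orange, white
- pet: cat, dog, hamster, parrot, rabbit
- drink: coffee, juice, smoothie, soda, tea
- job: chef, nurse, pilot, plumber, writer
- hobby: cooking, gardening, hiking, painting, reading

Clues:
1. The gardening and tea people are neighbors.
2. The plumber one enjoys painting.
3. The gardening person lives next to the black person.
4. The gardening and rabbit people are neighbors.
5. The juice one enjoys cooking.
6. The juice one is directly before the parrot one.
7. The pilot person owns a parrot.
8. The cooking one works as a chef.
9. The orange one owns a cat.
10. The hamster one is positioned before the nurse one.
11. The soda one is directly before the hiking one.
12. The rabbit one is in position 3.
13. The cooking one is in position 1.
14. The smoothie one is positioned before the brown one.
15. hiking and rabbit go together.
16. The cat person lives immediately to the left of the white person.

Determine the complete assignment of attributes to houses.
Solution:

House | Color | Pet | Drink | Job | Hobby
-----------------------------------------
  1   | orange | cat | juice | chef | cooking
  2   | white | parrot | soda | pilot | gardening
  3   | black | rabbit | tea | writer | hiking
  4   | gray | hamster | smoothie | plumber | painting
  5   | brown | dog | coffee | nurse | reading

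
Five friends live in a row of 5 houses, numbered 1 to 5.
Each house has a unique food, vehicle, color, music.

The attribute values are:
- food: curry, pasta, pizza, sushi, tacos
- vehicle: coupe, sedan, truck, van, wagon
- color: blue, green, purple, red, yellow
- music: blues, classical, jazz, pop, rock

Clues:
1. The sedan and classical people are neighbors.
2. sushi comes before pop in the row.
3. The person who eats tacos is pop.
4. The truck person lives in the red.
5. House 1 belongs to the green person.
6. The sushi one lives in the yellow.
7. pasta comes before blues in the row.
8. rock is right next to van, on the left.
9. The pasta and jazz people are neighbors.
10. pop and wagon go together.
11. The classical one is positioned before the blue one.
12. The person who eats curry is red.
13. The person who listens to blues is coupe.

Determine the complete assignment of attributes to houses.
Solution:

House | Food | Vehicle | Color | Music
--------------------------------------
  1   | pizza | sedan | green | rock
  2   | pasta | van | purple | classical
  3   | curry | truck | red | jazz
  4   | sushi | coupe | yellow | blues
  5   | tacos | wagon | blue | pop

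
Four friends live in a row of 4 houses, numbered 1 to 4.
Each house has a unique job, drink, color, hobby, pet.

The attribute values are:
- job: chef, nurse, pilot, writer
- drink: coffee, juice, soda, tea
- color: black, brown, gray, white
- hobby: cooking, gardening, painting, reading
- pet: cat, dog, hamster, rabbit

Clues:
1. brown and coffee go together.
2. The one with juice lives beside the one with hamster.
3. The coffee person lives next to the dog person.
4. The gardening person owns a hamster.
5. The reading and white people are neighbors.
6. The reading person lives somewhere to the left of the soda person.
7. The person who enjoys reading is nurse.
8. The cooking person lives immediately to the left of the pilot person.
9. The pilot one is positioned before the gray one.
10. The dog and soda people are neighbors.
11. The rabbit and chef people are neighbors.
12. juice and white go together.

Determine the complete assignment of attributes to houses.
Solution:

House | Job | Drink | Color | Hobby | Pet
-----------------------------------------
  1   | nurse | coffee | brown | reading | rabbit
  2   | chef | juice | white | cooking | dog
  3   | pilot | soda | black | gardening | hamster
  4   | writer | tea | gray | painting | cat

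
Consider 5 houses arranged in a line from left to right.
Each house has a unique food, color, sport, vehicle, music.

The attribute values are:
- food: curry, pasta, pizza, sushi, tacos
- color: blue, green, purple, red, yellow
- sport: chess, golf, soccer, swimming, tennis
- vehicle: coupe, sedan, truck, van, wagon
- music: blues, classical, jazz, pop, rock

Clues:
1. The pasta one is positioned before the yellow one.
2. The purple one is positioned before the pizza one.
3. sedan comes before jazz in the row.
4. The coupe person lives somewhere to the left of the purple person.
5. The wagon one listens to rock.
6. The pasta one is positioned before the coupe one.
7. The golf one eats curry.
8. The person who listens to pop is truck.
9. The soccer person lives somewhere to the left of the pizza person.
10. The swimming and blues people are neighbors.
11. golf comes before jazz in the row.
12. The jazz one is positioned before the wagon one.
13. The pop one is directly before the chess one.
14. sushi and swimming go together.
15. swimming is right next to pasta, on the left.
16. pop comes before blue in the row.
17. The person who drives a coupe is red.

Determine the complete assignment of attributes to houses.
Solution:

House | Food | Color | Sport | Vehicle | Music
----------------------------------------------
  1   | sushi | green | swimming | truck | pop
  2   | pasta | blue | chess | sedan | blues
  3   | curry | red | golf | coupe | classical
  4   | tacos | purple | soccer | van | jazz
  5   | pizza | yellow | tennis | wagon | rock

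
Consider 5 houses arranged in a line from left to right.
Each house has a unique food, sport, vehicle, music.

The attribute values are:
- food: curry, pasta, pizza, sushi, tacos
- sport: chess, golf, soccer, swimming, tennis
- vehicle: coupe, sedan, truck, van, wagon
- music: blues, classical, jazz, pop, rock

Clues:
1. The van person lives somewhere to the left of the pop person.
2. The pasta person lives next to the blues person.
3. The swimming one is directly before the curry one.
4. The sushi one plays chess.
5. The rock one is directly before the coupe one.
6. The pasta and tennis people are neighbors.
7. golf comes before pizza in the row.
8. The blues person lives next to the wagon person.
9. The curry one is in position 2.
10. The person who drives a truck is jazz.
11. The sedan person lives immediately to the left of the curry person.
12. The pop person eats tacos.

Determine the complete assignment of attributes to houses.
Solution:

House | Food | Sport | Vehicle | Music
--------------------------------------
  1   | pasta | swimming | sedan | classical
  2   | curry | tennis | van | blues
  3   | sushi | chess | wagon | rock
  4   | tacos | golf | coupe | pop
  5   | pizza | soccer | truck | jazz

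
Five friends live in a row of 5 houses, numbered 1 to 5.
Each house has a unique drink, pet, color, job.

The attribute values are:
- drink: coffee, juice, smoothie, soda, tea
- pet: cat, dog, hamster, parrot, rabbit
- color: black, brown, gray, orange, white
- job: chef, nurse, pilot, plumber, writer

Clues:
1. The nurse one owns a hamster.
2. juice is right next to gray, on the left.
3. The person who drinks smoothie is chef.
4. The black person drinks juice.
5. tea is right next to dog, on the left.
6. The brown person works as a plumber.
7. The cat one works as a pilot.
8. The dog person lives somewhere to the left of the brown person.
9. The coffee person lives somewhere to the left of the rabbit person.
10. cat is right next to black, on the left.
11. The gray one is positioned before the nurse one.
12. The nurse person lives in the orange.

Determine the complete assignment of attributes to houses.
Solution:

House | Drink | Pet | Color | Job
---------------------------------
  1   | tea | cat | white | pilot
  2   | juice | dog | black | writer
  3   | smoothie | parrot | gray | chef
  4   | coffee | hamster | orange | nurse
  5   | soda | rabbit | brown | plumber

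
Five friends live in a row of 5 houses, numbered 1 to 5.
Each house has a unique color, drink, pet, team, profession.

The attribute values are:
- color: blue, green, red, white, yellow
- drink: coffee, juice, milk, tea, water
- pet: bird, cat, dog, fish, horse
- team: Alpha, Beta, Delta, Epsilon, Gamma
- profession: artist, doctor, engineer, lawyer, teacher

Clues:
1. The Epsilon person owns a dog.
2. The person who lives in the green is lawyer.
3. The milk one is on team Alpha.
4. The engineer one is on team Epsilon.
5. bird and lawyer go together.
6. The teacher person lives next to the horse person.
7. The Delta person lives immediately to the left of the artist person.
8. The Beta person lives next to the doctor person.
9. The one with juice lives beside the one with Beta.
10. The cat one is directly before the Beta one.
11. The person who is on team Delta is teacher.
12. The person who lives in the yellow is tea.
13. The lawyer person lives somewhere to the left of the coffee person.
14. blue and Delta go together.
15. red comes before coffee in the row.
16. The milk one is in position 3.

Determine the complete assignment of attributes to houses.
Solution:

House | Color | Drink | Pet | Team | Profession
-----------------------------------------------
  1   | blue | juice | cat | Delta | teacher
  2   | yellow | tea | horse | Beta | artist
  3   | red | milk | fish | Alpha | doctor
  4   | green | water | bird | Gamma | lawyer
  5   | white | coffee | dog | Epsilon | engineer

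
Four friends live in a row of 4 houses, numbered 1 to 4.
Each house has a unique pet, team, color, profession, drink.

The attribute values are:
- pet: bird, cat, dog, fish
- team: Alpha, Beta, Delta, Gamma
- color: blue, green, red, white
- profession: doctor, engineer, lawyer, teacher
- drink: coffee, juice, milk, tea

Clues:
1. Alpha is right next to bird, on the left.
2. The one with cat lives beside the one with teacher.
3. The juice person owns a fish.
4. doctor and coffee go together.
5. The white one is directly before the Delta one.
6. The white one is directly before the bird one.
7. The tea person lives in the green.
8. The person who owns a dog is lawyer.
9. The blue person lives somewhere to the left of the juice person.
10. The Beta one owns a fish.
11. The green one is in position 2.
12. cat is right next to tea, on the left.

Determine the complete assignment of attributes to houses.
Solution:

House | Pet | Team | Color | Profession | Drink
-----------------------------------------------
  1   | cat | Alpha | white | doctor | coffee
  2   | bird | Delta | green | teacher | tea
  3   | dog | Gamma | blue | lawyer | milk
  4   | fish | Beta | red | engineer | juice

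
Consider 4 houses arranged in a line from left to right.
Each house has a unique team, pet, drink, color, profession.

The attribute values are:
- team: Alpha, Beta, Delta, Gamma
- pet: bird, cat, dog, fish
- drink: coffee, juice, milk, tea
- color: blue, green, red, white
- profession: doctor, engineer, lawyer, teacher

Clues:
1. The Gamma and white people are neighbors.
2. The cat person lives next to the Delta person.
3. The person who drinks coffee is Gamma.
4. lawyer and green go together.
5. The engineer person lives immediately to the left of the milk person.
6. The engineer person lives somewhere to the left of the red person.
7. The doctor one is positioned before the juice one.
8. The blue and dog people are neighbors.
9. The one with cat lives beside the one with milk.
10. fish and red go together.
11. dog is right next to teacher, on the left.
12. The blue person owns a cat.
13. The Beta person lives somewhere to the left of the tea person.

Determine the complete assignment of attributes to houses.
Solution:

House | Team | Pet | Drink | Color | Profession
-----------------------------------------------
  1   | Gamma | cat | coffee | blue | engineer
  2   | Delta | dog | milk | white | doctor
  3   | Beta | fish | juice | red | teacher
  4   | Alpha | bird | tea | green | lawyer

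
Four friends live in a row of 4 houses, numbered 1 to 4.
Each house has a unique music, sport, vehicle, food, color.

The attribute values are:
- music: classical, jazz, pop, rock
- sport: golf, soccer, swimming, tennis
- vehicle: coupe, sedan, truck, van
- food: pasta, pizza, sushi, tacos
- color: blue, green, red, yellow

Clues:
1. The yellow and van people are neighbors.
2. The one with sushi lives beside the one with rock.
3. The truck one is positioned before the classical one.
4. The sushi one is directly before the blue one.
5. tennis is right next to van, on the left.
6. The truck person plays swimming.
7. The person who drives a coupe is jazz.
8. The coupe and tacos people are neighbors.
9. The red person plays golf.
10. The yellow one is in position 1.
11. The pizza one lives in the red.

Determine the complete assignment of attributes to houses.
Solution:

House | Music | Sport | Vehicle | Food | Color
----------------------------------------------
  1   | jazz | tennis | coupe | sushi | yellow
  2   | rock | soccer | van | tacos | blue
  3   | pop | swimming | truck | pasta | green
  4   | classical | golf | sedan | pizza | red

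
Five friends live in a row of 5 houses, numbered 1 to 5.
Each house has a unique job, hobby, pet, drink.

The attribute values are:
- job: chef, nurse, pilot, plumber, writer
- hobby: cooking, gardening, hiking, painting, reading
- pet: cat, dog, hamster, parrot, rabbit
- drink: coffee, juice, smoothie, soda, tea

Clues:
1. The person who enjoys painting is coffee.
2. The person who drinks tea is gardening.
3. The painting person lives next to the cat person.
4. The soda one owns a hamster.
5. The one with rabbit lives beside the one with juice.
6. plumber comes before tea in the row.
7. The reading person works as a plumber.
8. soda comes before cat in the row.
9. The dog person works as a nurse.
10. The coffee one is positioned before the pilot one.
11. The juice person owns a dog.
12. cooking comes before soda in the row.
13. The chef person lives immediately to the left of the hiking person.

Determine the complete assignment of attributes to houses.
Solution:

House | Job | Hobby | Pet | Drink
---------------------------------
  1   | chef | cooking | rabbit | smoothie
  2   | nurse | hiking | dog | juice
  3   | plumber | reading | hamster | soda
  4   | writer | painting | parrot | coffee
  5   | pilot | gardening | cat | tea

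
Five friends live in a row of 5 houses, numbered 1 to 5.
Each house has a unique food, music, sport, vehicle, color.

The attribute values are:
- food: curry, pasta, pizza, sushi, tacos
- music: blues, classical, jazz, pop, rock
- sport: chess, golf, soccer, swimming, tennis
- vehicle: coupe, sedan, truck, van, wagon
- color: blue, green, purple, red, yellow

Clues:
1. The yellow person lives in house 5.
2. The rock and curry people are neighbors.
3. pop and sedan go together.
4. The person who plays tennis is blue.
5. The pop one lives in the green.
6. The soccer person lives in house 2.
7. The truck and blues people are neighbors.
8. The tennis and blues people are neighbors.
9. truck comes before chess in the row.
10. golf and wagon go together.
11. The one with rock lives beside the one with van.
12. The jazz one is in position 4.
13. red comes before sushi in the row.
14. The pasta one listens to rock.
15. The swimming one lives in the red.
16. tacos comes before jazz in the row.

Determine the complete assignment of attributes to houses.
Solution:

House | Food | Music | Sport | Vehicle | Color
----------------------------------------------
  1   | pasta | rock | tennis | truck | blue
  2   | curry | blues | soccer | van | purple
  3   | tacos | pop | chess | sedan | green
  4   | pizza | jazz | swimming | coupe | red
  5   | sushi | classical | golf | wagon | yellow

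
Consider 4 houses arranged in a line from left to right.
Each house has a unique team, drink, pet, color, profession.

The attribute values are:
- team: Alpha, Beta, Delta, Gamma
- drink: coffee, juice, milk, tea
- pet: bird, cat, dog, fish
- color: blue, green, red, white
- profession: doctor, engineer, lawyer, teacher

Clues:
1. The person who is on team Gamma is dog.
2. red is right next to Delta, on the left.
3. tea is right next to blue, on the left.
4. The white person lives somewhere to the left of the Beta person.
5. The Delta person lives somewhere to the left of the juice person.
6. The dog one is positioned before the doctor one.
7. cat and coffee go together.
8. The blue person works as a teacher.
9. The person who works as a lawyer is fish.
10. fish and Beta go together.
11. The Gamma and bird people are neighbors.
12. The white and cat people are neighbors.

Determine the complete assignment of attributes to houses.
Solution:

House | Team | Drink | Pet | Color | Profession
-----------------------------------------------
  1   | Gamma | milk | dog | red | engineer
  2   | Delta | tea | bird | white | doctor
  3   | Alpha | coffee | cat | blue | teacher
  4   | Beta | juice | fish | green | lawyer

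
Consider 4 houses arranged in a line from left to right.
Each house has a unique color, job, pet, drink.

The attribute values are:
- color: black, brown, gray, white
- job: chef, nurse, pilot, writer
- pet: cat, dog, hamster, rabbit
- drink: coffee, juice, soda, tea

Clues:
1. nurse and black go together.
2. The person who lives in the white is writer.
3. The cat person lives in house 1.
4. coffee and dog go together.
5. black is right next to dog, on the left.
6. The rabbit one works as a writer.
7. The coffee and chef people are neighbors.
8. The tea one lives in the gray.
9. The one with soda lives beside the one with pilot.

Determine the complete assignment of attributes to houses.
Solution:

House | Color | Job | Pet | Drink
---------------------------------
  1   | black | nurse | cat | soda
  2   | brown | pilot | dog | coffee
  3   | gray | chef | hamster | tea
  4   | white | writer | rabbit | juice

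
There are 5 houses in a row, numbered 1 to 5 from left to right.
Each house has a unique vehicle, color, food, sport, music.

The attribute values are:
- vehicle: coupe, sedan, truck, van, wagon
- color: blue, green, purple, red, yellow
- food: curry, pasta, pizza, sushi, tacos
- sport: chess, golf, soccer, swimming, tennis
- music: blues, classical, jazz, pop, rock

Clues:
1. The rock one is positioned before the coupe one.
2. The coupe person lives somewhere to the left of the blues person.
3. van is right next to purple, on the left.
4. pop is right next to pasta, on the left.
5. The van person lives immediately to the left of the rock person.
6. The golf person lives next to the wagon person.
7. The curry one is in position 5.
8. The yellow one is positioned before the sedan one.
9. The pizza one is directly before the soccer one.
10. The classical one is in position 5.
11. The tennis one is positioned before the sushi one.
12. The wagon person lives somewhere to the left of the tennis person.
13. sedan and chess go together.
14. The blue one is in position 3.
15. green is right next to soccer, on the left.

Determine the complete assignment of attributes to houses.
Solution:

House | Vehicle | Color | Food | Sport | Music
----------------------------------------------
  1   | van | green | pizza | golf | pop
  2   | wagon | purple | pasta | soccer | rock
  3   | coupe | blue | tacos | tennis | jazz
  4   | truck | yellow | sushi | swimming | blues
  5   | sedan | red | curry | chess | classical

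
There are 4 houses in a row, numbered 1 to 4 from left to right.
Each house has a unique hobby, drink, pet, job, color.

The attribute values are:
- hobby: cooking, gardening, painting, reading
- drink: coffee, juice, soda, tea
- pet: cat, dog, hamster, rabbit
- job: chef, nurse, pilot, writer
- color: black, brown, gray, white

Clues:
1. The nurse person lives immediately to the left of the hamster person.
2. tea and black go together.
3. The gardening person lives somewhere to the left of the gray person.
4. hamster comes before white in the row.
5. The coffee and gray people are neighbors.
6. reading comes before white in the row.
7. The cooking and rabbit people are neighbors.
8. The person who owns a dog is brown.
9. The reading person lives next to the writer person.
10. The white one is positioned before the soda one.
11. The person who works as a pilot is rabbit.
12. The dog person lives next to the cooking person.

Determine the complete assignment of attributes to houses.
Solution:

House | Hobby | Drink | Pet | Job | Color
-----------------------------------------
  1   | reading | juice | dog | nurse | brown
  2   | cooking | tea | hamster | writer | black
  3   | gardening | coffee | rabbit | pilot | white
  4   | painting | soda | cat | chef | gray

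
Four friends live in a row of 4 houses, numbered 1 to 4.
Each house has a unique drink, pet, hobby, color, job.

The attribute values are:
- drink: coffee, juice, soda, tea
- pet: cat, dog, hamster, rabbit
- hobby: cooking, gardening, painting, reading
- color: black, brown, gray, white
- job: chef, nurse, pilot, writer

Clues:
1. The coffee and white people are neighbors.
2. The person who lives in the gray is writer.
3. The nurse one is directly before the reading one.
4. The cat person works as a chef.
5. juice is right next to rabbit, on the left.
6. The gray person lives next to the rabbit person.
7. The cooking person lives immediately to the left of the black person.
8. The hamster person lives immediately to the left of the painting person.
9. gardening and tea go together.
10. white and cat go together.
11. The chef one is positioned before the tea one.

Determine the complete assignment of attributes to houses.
Solution:

House | Drink | Pet | Hobby | Color | Job
-----------------------------------------
  1   | juice | hamster | cooking | gray | writer
  2   | coffee | rabbit | painting | black | nurse
  3   | soda | cat | reading | white | chef
  4   | tea | dog | gardening | brown | pilot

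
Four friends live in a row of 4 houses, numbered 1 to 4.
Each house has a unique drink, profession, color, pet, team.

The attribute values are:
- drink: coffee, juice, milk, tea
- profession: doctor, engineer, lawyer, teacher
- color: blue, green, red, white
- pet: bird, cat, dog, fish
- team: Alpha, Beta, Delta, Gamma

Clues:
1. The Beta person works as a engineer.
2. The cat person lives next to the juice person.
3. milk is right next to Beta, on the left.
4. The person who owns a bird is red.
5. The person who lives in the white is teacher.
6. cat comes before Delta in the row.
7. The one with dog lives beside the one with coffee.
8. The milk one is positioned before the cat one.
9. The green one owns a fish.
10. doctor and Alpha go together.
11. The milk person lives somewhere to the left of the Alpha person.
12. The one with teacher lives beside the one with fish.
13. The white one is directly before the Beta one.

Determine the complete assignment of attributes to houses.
Solution:

House | Drink | Profession | Color | Pet | Team
-----------------------------------------------
  1   | milk | teacher | white | dog | Gamma
  2   | coffee | engineer | green | fish | Beta
  3   | tea | doctor | blue | cat | Alpha
  4   | juice | lawyer | red | bird | Delta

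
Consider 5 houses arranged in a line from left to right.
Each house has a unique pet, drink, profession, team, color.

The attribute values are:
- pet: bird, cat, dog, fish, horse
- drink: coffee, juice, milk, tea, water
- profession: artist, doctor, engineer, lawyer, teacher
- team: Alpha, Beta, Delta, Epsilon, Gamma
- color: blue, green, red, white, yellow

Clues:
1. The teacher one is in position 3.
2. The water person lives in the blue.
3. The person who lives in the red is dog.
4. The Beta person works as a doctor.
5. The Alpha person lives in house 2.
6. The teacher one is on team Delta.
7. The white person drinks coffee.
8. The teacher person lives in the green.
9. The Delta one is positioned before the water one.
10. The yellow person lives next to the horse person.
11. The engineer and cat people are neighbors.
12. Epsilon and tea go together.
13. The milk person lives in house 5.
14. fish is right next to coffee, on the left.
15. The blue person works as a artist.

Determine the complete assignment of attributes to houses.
Solution:

House | Pet | Drink | Profession | Team | Color
-----------------------------------------------
  1   | fish | tea | lawyer | Epsilon | yellow
  2   | horse | coffee | engineer | Alpha | white
  3   | cat | juice | teacher | Delta | green
  4   | bird | water | artist | Gamma | blue
  5   | dog | milk | doctor | Beta | red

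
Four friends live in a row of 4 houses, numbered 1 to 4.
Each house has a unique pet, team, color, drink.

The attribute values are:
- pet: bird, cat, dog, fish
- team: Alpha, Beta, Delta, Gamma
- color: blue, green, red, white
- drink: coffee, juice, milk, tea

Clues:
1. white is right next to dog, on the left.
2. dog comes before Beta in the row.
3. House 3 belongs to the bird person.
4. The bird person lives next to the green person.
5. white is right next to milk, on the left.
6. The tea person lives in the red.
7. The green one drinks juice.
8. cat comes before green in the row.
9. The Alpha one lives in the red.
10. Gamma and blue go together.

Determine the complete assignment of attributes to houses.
Solution:

House | Pet | Team | Color | Drink
----------------------------------
  1   | cat | Delta | white | coffee
  2   | dog | Gamma | blue | milk
  3   | bird | Alpha | red | tea
  4   | fish | Beta | green | juice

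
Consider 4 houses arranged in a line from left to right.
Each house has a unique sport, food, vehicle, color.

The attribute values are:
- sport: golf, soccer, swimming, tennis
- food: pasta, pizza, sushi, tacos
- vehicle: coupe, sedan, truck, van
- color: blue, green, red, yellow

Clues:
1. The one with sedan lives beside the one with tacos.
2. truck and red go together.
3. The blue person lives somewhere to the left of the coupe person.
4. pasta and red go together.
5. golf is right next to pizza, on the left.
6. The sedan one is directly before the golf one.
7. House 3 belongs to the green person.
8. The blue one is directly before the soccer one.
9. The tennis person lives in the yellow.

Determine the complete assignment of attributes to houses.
Solution:

House | Sport | Food | Vehicle | Color
--------------------------------------
  1   | tennis | sushi | sedan | yellow
  2   | golf | tacos | van | blue
  3   | soccer | pizza | coupe | green
  4   | swimming | pasta | truck | red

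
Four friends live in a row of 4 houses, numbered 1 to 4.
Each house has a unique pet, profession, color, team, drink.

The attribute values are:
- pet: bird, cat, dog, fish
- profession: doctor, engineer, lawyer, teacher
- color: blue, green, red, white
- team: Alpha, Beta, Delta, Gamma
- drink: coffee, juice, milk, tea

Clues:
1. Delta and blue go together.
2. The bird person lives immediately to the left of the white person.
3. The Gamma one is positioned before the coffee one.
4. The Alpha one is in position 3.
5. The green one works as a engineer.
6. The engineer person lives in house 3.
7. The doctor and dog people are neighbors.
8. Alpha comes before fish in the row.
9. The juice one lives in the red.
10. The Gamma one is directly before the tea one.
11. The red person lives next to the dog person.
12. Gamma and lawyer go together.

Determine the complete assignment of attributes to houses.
Solution:

House | Pet | Profession | Color | Team | Drink
-----------------------------------------------
  1   | bird | doctor | red | Beta | juice
  2   | dog | lawyer | white | Gamma | milk
  3   | cat | engineer | green | Alpha | tea
  4   | fish | teacher | blue | Delta | coffee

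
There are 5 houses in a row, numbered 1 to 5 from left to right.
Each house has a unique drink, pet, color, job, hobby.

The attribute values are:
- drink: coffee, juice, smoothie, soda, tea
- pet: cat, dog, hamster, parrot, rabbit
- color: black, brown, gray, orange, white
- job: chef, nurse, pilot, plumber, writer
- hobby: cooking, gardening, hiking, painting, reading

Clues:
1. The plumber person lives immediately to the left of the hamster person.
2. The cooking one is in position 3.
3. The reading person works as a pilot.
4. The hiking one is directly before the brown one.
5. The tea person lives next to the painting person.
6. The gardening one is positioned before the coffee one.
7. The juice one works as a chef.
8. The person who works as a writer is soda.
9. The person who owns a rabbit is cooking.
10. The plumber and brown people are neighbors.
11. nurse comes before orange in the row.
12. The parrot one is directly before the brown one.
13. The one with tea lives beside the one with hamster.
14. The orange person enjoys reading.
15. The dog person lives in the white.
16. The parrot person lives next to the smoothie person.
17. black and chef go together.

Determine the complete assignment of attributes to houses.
Solution:

House | Drink | Pet | Color | Job | Hobby
-----------------------------------------
  1   | tea | parrot | gray | plumber | hiking
  2   | smoothie | hamster | brown | nurse | painting
  3   | juice | rabbit | black | chef | cooking
  4   | soda | dog | white | writer | gardening
  5   | coffee | cat | orange | pilot | reading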